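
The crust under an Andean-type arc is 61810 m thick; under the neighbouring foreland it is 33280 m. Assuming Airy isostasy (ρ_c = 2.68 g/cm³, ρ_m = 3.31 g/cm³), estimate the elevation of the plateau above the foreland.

5430 m

Excess crust Δ = 61810 m − 33280 m = 28530 m, split between elevation h and root r with h + r = Δ.
Airy balance ρ_c h = (ρ_m − ρ_c) r gives r = h ρ_c/(ρ_m − ρ_c), so h (1 + ρ_c/(ρ_m − ρ_c)) = Δ, i.e. h = Δ (ρ_m − ρ_c)/ρ_m.
h = 28530 m × 0.63/3.31 = 5430 m.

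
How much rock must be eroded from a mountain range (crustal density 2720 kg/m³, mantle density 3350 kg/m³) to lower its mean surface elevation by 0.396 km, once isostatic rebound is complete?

2.11 km

Net drop Δ = e − u = e − e ρ_c/ρ_m = e (ρ_m − ρ_c)/ρ_m.
e = Δ ρ_m/(ρ_m − ρ_c) = 0.396 km × 3350/630 = 2.11 km.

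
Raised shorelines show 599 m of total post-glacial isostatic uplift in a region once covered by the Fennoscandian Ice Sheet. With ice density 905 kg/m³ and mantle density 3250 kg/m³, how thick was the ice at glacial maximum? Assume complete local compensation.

u = t ρ_ice/ρ_m → t = u ρ_m/ρ_ice = 599 m × 3250/905 = 2150 m.

2150 m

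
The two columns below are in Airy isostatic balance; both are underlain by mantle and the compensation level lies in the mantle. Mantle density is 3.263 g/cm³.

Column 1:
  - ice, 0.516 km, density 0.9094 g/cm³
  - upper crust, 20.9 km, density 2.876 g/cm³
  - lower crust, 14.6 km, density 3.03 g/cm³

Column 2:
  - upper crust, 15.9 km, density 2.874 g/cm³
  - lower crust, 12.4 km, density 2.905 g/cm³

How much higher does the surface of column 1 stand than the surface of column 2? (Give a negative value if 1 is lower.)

0.638 km

For any compensation level in the mantle, the mantle terms cancel and isostasy reduces to e = (Σt_1 − Σt_2) − (Σ(ρt)_1 − Σ(ρt)_2) / ρ_m.
Σt_1 = 36.016 km; Σt_2 = 28.3 km; Σ(ρt)_1 = 104.81565; Σ(ρt)_2 = 81.7186 (in km·g/cm³).
e = (36.016 − 28.3) − (104.81565 − 81.7186) / 3.263 = 0.638 km.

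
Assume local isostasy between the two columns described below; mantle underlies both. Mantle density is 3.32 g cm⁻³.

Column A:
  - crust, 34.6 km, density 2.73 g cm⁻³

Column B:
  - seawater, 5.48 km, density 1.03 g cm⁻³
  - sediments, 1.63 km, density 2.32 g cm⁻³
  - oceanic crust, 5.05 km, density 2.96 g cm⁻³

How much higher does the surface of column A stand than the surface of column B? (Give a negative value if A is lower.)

1.33 km

For any compensation level in the mantle, the mantle terms cancel and isostasy reduces to e = (Σt_A − Σt_B) − (Σ(ρt)_A − Σ(ρt)_B) / ρ_m.
Σt_A = 34.6 km; Σt_B = 12.16 km; Σ(ρt)_A = 94.458; Σ(ρt)_B = 24.374 (in km·g cm⁻³).
e = (34.6 − 12.16) − (94.458 − 24.374) / 3.32 = 1.33 km.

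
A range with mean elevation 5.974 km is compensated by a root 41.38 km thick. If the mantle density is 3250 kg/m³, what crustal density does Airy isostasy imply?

ρ_c h = (ρ_m − ρ_c) r → ρ_c (h + r) = ρ_m r → ρ_c = ρ_m r / (h + r).
ρ_c = 3250 × 41.38 km / (5.974 km + 41.38 km) = 2840 kg/m³.

2840 kg/m³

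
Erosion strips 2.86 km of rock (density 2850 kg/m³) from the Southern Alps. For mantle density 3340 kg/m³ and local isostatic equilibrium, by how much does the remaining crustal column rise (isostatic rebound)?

Unloading: uplift u = e ρ_c/ρ_m = 2.86 km × 2850/3340 = 2.44 km.

2.44 km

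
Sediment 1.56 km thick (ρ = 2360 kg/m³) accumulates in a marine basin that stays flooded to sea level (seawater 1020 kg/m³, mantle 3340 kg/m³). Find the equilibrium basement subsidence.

Submarine loading: the sediment displaces seawater, and the subsidence is in turn flooded, so s (ρ_m − ρ_w) = t (ρ_sed − ρ_w).
s = 1.56 km × (2360 − 1020) / (3340 − 1020) = 0.901 km.

0.901 km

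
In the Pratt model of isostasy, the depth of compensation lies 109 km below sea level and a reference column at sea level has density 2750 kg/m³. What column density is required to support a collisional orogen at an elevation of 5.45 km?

2620 kg/m³

Pratt balance: ρ_ref D = ρ (D + h).
ρ = ρ_ref D/(D + h) = 2750 × 109 km/(109 km + 5.45 km) = 2620 kg/m³.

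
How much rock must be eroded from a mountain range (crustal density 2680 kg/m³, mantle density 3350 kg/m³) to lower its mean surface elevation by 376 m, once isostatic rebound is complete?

1880 m

Net drop Δ = e − u = e − e ρ_c/ρ_m = e (ρ_m − ρ_c)/ρ_m.
e = Δ ρ_m/(ρ_m − ρ_c) = 376 m × 3350/670 = 1880 m.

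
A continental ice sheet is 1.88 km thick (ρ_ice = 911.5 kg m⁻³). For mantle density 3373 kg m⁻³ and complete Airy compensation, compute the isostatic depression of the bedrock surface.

0.508 km

By Archimedes' principle applied to the lithosphere: the ice load ρ_ice t is balanced by mantle displaced below, ρ_m s.
s = t ρ_ice / ρ_m = 1.88 km × 911.5/3373 = 0.508 km.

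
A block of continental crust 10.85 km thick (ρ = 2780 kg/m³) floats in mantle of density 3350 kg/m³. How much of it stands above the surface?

1.85 km

Floating equilibrium: submerged depth d = t ρ_obj/ρ_fluid = 10.85 km × 2780/3350 = 9.004 km.
Freeboard = t − d = 10.85 km − 9.004 km = 1.85 km.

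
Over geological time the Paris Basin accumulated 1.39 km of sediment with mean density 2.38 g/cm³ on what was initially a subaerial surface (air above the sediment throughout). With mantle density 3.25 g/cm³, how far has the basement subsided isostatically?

1.02 km

Subaerial load: s = t ρ_sed / ρ_m = 1.39 km × 2.38/3.25 = 1.02 km.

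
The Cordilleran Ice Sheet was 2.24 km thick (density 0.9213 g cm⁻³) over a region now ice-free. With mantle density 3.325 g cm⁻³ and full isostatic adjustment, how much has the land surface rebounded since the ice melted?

Removing the load lets mantle flow back in; uplift u satisfies ρ_ice t = ρ_m u.
u = t ρ_ice/ρ_m = 2.24 km × 0.9213/3.325 = 0.621 km.

0.621 km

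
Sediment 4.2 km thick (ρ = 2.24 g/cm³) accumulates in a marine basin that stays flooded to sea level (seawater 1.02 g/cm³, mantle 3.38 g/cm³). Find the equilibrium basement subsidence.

Submarine loading: the sediment displaces seawater, and the subsidence is in turn flooded, so s (ρ_m − ρ_w) = t (ρ_sed − ρ_w).
s = 4.2 km × (2.24 − 1.02) / (3.38 − 1.02) = 2.17 km.

2.17 km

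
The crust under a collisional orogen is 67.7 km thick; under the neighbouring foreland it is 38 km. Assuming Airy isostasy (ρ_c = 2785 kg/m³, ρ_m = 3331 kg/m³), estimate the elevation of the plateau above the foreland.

Excess crust Δ = 67.7 km − 38 km = 29.7 km, split between elevation h and root r with h + r = Δ.
Airy balance ρ_c h = (ρ_m − ρ_c) r gives r = h ρ_c/(ρ_m − ρ_c), so h (1 + ρ_c/(ρ_m − ρ_c)) = Δ, i.e. h = Δ (ρ_m − ρ_c)/ρ_m.
h = 29.7 km × 546/3331 = 4.87 km.

4.87 km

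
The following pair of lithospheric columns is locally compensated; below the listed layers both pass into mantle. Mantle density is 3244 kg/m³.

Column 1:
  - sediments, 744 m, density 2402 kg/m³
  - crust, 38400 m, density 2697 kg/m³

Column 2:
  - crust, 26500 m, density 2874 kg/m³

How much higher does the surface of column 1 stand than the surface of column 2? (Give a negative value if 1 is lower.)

3650 m

For any compensation level in the mantle, the mantle terms cancel and isostasy reduces to e = (Σt_1 − Σt_2) − (Σ(ρt)_1 − Σ(ρt)_2) / ρ_m.
Σt_1 = 39144 m; Σt_2 = 26500 m; Σ(ρt)_1 = 105351888; Σ(ρt)_2 = 76161000 (in m·kg/m³).
e = (39144 − 26500) − (105351888 − 76161000) / 3244 = 3650 m.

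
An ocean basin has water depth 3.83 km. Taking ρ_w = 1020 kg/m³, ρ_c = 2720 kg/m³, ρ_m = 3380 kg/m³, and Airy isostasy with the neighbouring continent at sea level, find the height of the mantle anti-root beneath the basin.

For local isostatic compensation: replacing crust with seawater at the top is compensated by replacing crust with mantle at the base: d (ρ_c − ρ_w) = a (ρ_m − ρ_c).
a = d (ρ_c − ρ_w)/(ρ_m − ρ_c) = 3.83 km × 1700/660 = 9.87 km.

9.87 km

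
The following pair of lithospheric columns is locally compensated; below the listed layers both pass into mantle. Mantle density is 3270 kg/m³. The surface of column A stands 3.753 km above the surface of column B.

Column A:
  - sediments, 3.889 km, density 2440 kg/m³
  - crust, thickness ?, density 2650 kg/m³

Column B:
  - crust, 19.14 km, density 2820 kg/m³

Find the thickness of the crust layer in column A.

28.5 km

Take the compensation level at the base of the deeper column (depth z_c below the surface of column A) and equate Σ ρ_i t_i down to z_c; mantle fills any gap and the z_c terms cancel.
Column A: 3.889×2440 + x×2650 + (z_c − 3.889 − x)×3270
Column B: 3.753×0 + 19.14×2820 + (z_c − 3.753 − 19.14)×3270
The z_c×3270 term appears on both sides and cancels. Collect the known terms of each column as K = Σ(ρt)_known − 3270 × (depth of known layers): K_A = 9489.16 − 3270×3.889 = −3227.87; K_B = 53974.8 − 3270×(3.753 + 19.14) = −20885.31.
Balance: K_A − x×(3270 − 2650) = K_B, so x = (K_A − K_B)/(3270 − 2650) = 17657.4/620 = 28.5 km.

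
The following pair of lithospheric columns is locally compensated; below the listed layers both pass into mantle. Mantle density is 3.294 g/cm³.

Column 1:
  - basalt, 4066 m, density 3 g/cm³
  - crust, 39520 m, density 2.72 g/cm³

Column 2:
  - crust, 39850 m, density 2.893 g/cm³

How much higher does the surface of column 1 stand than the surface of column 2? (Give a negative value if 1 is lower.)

For any compensation level in the mantle, the mantle terms cancel and isostasy reduces to e = (Σt_1 − Σt_2) − (Σ(ρt)_1 − Σ(ρt)_2) / ρ_m.
Σt_1 = 43586 m; Σt_2 = 39850 m; Σ(ρt)_1 = 119692.4; Σ(ρt)_2 = 115286.05 (in m·g/cm³).
e = (43586 − 39850) − (119692.4 − 115286.05) / 3.294 = 2400 m.

2400 m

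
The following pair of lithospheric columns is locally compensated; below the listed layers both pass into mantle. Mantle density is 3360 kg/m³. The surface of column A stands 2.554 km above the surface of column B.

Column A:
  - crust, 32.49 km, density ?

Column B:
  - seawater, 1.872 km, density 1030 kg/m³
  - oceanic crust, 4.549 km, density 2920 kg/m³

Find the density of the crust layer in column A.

Take the compensation level at the base of the deeper column (depth z_c below the surface of column A) and equate Σ ρ_i t_i down to z_c; mantle fills any gap and the z_c terms cancel.
Column A: 32.49×ρ + (z_c − 32.49)×3360
Column B: 2.554×0 + 1.872×1030 + 4.549×2920 + (z_c − 2.554 − 6.421)×3360
The z_c×3360 term appears on both sides and cancels. Collect the known terms of each column as K = Σ(ρt)_known − 3360 × (depth of known layers): K_A = 0 − 3360×32.49 = −109166.4; K_B = 15211.24 − 3360×(2.554 + 6.421) = −14944.76.
Balance: K_A + 32.49×ρ = K_B, so ρ = (K_B − K_A)/32.49 = 94221.6/32.49 = 2900 kg/m³.

2900 kg/m³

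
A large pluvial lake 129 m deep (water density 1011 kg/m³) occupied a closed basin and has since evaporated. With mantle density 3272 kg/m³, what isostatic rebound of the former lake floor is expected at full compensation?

39.9 m

u = d ρ_w/ρ_m = 129 m × 1011/3272 = 39.9 m.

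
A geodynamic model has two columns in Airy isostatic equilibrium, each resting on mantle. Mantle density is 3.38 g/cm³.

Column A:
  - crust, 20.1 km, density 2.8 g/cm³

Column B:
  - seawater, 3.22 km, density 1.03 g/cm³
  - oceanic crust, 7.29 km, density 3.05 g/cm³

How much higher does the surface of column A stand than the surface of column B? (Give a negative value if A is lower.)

For any compensation level in the mantle, the mantle terms cancel and isostasy reduces to e = (Σt_A − Σt_B) − (Σ(ρt)_A − Σ(ρt)_B) / ρ_m.
Σt_A = 20.1 km; Σt_B = 10.51 km; Σ(ρt)_A = 56.28; Σ(ρt)_B = 25.5511 (in km·g/cm³).
e = (20.1 − 10.51) − (56.28 − 25.5511) / 3.38 = 0.499 km.

0.499 km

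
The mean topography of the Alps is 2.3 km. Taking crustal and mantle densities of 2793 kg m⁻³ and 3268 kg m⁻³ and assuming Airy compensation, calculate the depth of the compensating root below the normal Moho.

By Archimedes' principle applied to the lithosphere: the weight of the topography is balanced by the buoyancy of the root, ρ_c h = (ρ_m − ρ_c) r.
r = h · ρ_c / (ρ_m − ρ_c) = 2.3 km × 2793 / (3268 − 2793) = 13.5 km.

13.5 km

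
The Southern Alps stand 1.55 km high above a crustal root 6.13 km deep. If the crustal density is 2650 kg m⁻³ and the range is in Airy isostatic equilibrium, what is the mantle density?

Airy balance: ρ_c h = (ρ_m − ρ_c) r → ρ_m = ρ_c (1 + h/r).
ρ_m = 2650 × (1 + 1.55 km/6.13 km) = 3320 kg m⁻³.

3320 kg m⁻³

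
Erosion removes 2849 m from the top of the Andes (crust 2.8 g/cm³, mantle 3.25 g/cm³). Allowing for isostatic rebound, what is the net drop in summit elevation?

Rebound u = e ρ_c/ρ_m = 2849 m × 2.8/3.25 = 2455 m.
Net surface drop = e − u = 2849 m − 2455 m = e (ρ_m − ρ_c)/ρ_m = 394 m.

394 m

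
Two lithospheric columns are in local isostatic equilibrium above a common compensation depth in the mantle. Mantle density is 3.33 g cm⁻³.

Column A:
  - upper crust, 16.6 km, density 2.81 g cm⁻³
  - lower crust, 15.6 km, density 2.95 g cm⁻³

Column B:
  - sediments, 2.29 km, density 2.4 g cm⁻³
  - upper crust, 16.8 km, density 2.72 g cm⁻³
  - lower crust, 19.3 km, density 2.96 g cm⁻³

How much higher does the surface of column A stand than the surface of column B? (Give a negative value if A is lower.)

−1.49 km

For any compensation level in the mantle, the mantle terms cancel and isostasy reduces to e = (Σt_A − Σt_B) − (Σ(ρt)_A − Σ(ρt)_B) / ρ_m.
Σt_A = 32.2 km; Σt_B = 38.39 km; Σ(ρt)_A = 92.666; Σ(ρt)_B = 108.32 (in km·g cm⁻³).
e = (32.2 − 38.39) − (92.666 − 108.32) / 3.33 = −1.49 km.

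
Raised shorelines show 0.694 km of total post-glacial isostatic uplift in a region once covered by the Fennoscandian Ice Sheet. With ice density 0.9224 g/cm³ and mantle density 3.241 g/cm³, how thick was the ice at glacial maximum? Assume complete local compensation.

2.44 km

u = t ρ_ice/ρ_m → t = u ρ_m/ρ_ice = 0.694 km × 3.241/0.9224 = 2.44 km.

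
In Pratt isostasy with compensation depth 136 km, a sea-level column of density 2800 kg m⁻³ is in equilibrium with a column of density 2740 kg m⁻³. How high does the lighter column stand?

ρ_ref D = ρ (D + h) → h = D (ρ_ref − ρ)/ρ.
h = 136 km × (2800 − 2740)/2740 = 2.98 km.

2.98 km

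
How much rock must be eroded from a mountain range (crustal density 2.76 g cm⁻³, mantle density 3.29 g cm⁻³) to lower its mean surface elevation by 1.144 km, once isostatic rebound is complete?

Net drop Δ = e − u = e − e ρ_c/ρ_m = e (ρ_m − ρ_c)/ρ_m.
e = Δ ρ_m/(ρ_m − ρ_c) = 1.144 km × 3.29/0.53 = 7.1 km.

7.1 km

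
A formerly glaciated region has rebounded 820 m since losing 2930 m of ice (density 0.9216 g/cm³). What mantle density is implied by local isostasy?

3.29 g/cm³

ρ_m = ρ_ice t / u = 0.9216 × 2930 m/820 m = 3.29 g/cm³.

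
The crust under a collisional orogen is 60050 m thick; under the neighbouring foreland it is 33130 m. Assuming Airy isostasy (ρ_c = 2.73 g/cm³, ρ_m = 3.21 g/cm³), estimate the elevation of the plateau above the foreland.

4030 m

Excess crust Δ = 60050 m − 33130 m = 26920 m, split between elevation h and root r with h + r = Δ.
Airy balance ρ_c h = (ρ_m − ρ_c) r gives r = h ρ_c/(ρ_m − ρ_c), so h (1 + ρ_c/(ρ_m − ρ_c)) = Δ, i.e. h = Δ (ρ_m − ρ_c)/ρ_m.
h = 26920 m × 0.48/3.21 = 4030 m.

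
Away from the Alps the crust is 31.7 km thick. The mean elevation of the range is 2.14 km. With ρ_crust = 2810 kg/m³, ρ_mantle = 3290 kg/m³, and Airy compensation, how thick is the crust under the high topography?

46.4 km

Root depth r = h ρ_c / (ρ_m − ρ_c) = 2.14 km × 2810 / 480 = 12.53 km.
Total thickness = T + h + r = 31.7 km + 2.14 km + 12.53 km = 46.4 km.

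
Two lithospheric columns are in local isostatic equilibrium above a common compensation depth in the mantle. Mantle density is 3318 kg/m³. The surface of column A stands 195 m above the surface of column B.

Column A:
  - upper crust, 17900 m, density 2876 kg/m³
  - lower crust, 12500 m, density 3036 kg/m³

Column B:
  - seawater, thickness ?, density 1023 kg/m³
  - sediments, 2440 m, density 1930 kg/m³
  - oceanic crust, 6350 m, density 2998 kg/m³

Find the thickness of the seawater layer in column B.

Take the compensation level at the base of the deeper column (depth z_c below the surface of column A) and equate Σ ρ_i t_i down to z_c; mantle fills any gap and the z_c terms cancel.
Column A: 17900×2876 + 12500×3036 + (z_c − 30400)×3318
Column B: 195×0 + x×1023 + 2440×1930 + 6350×2998 + (z_c − 195 − 8790 − x)×3318
The z_c×3318 term appears on both sides and cancels. Collect the known terms of each column as K = Σ(ρt)_known − 3318 × (depth of known layers): K_A = 89430400 − 3318×30400 = −11436800; K_B = 23746500 − 3318×(195 + 8790) = −6065730.
Balance: K_A = K_B − x×(3318 − 1023), so x = (K_B − K_A)/(3318 − 1023) = 5371070/2295 = 2340 m.

2340 m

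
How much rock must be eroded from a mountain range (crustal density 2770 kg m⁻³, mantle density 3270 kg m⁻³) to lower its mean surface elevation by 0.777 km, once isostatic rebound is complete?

Net drop Δ = e − u = e − e ρ_c/ρ_m = e (ρ_m − ρ_c)/ρ_m.
e = Δ ρ_m/(ρ_m − ρ_c) = 0.777 km × 3270/500 = 5.08 km.

5.08 km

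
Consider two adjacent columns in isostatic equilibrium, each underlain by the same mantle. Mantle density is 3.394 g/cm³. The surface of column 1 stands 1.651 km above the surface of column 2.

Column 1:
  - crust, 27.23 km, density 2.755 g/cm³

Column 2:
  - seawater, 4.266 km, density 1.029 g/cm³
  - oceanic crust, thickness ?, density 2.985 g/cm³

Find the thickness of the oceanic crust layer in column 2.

Take the compensation level at the base of the deeper column (depth z_c below the surface of column 1) and equate Σ ρ_i t_i down to z_c; mantle fills any gap and the z_c terms cancel.
Column 1: 27.23×2.755 + (z_c − 27.23)×3.394
Column 2: 1.651×0 + 4.266×1.029 + x×2.985 + (z_c − 1.651 − 4.266 − x)×3.394
The z_c×3.394 term appears on both sides and cancels. Collect the known terms of each column as K = Σ(ρt)_known − 3.394 × (depth of known layers): K_1 = 75.01865 − 3.394×27.23 = −17.39997; K_2 = 4.389714 − 3.394×(1.651 + 4.266) = −15.692584.
Balance: K_1 = K_2 − x×(3.394 − 2.985), so x = (K_2 − K_1)/(3.394 − 2.985) = 1.70739/0.409 = 4.17 km.

4.17 km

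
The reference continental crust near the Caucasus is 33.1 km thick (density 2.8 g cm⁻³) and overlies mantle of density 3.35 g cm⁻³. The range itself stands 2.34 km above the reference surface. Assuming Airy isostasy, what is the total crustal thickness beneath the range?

47.4 km

Root depth r = h ρ_c / (ρ_m − ρ_c) = 2.34 km × 2.8 / 0.55 = 11.91 km.
Total thickness = T + h + r = 33.1 km + 2.34 km + 11.91 km = 47.4 km.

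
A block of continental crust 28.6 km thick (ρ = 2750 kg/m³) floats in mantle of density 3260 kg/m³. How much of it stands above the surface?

Floating equilibrium: submerged depth d = t ρ_obj/ρ_fluid = 28.6 km × 2750/3260 = 24.13 km.
Freeboard = t − d = 28.6 km − 24.13 km = 4.47 km.

4.47 km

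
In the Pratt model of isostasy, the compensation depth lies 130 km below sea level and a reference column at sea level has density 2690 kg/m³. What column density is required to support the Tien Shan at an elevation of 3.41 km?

2620 kg/m³

Pratt balance: ρ_ref D = ρ (D + h).
ρ = ρ_ref D/(D + h) = 2690 × 130 km/(130 km + 3.41 km) = 2620 kg/m³.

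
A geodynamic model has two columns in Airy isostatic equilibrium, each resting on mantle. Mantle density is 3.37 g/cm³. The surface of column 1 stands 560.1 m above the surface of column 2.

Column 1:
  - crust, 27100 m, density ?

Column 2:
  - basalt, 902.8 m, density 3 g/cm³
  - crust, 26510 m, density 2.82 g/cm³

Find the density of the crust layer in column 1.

Take the compensation level at the base of the deeper column (depth z_c below the surface of column 1) and equate Σ ρ_i t_i down to z_c; mantle fills any gap and the z_c terms cancel.
Column 1: 27100×ρ + (z_c − 27100)×3.37
Column 2: 560.1×0 + 902.8×3 + 26510×2.82 + (z_c − 560.1 − 27412.8)×3.37
The z_c×3.37 term appears on both sides and cancels. Collect the known terms of each column as K = Σ(ρt)_known − 3.37 × (depth of known layers): K_1 = 0 − 3.37×27100 = −91327; K_2 = 77466.6 − 3.37×(560.1 + 27412.8) = −16802.073.
Balance: K_1 + 27100×ρ = K_2, so ρ = (K_2 − K_1)/27100 = 74524.9/27100 = 2.75 g/cm³.

2.75 g/cm³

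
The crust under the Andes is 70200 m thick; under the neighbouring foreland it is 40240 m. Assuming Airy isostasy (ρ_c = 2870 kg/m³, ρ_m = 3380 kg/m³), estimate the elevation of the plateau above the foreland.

Excess crust Δ = 70200 m − 40240 m = 29960 m, split between elevation h and root r with h + r = Δ.
Airy balance ρ_c h = (ρ_m − ρ_c) r gives r = h ρ_c/(ρ_m − ρ_c), so h (1 + ρ_c/(ρ_m − ρ_c)) = Δ, i.e. h = Δ (ρ_m − ρ_c)/ρ_m.
h = 29960 m × 510/3380 = 4520 m.

4520 m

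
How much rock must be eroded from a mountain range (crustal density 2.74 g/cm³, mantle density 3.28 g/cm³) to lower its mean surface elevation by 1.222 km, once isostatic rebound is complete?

7.42 km

Net drop Δ = e − u = e − e ρ_c/ρ_m = e (ρ_m − ρ_c)/ρ_m.
e = Δ ρ_m/(ρ_m − ρ_c) = 1.222 km × 3.28/0.54 = 7.42 km.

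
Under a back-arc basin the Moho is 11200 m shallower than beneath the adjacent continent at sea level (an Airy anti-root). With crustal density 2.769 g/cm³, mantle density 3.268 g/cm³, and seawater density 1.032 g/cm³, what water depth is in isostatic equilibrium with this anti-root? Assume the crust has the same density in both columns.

3220 m

Replacing a thickness d of crust by seawater at the top must be balanced by replacing crust with mantle at the base: d (ρ_c − ρ_w) = a (ρ_m − ρ_c).
d = a (ρ_m − ρ_c)/(ρ_c − ρ_w) = 11200 m × 0.499/1.737 = 3220 m.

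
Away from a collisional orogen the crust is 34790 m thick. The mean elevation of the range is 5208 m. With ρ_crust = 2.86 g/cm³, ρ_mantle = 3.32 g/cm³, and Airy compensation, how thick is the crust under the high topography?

72400 m

Root depth r = h ρ_c / (ρ_m − ρ_c) = 5208 m × 2.86 / 0.46 = 32380 m.
Total thickness = T + h + r = 34790 m + 5208 m + 32380 m = 72400 m.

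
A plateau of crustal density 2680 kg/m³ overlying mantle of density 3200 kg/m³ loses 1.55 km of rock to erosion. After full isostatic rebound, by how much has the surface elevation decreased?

0.252 km

Rebound u = e ρ_c/ρ_m = 1.55 km × 2680/3200 = 1.298 km.
Net surface drop = e − u = 1.55 km − 1.298 km = e (ρ_m − ρ_c)/ρ_m = 0.252 km.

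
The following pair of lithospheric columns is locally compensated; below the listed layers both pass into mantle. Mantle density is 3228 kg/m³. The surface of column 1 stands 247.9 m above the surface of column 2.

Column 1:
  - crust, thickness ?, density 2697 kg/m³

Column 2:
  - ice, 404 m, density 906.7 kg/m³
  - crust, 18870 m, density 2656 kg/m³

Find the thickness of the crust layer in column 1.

23600 m

Take the compensation level at the base of the deeper column (depth z_c below the surface of column 1) and equate Σ ρ_i t_i down to z_c; mantle fills any gap and the z_c terms cancel.
Column 1: x×2697 + (z_c − 0 − x)×3228
Column 2: 247.9×0 + 404×906.7 + 18870×2656 + (z_c − 247.9 − 19274)×3228
The z_c×3228 term appears on both sides and cancels. Collect the known terms of each column as K = Σ(ρt)_known − 3228 × (depth of known layers): K_1 = 0 − 3228×0 = 0; K_2 = 50485026.8 − 3228×(247.9 + 19274) = −12531666.4.
Balance: K_1 − x×(3228 − 2697) = K_2, so x = (K_1 − K_2)/(3228 − 2697) = 12531700/531 = 23600 m.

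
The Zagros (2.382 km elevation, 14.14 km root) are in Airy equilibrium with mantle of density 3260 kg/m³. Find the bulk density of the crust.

ρ_c h = (ρ_m − ρ_c) r → ρ_c (h + r) = ρ_m r → ρ_c = ρ_m r / (h + r).
ρ_c = 3260 × 14.14 km / (2.382 km + 14.14 km) = 2790 kg/m³.

2790 kg/m³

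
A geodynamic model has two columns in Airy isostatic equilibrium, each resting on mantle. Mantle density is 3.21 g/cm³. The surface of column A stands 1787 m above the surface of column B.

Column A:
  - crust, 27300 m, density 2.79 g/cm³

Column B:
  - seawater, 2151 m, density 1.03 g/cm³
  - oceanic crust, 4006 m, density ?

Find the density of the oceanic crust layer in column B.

2.95 g/cm³

Take the compensation level at the base of the deeper column (depth z_c below the surface of column A) and equate Σ ρ_i t_i down to z_c; mantle fills any gap and the z_c terms cancel.
Column A: 27300×2.79 + (z_c − 27300)×3.21
Column B: 1787×0 + 2151×1.03 + 4006×ρ + (z_c − 1787 − 6157)×3.21
The z_c×3.21 term appears on both sides and cancels. Collect the known terms of each column as K = Σ(ρt)_known − 3.21 × (depth of known layers): K_A = 76167 − 3.21×27300 = −11466; K_B = 2215.53 − 3.21×(1787 + 6157) = −23284.71.
Balance: K_A = K_B + 4006×ρ, so ρ = (K_A − K_B)/4006 = 11818.7/4006 = 2.95 g/cm³.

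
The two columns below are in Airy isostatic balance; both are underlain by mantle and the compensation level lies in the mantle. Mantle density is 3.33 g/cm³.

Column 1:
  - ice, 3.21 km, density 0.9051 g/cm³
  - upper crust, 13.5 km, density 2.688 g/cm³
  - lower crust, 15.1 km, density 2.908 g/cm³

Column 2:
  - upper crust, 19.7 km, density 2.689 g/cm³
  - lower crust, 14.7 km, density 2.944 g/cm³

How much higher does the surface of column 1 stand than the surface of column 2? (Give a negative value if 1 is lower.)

For any compensation level in the mantle, the mantle terms cancel and isostasy reduces to e = (Σt_1 − Σt_2) − (Σ(ρt)_1 − Σ(ρt)_2) / ρ_m.
Σt_1 = 31.81 km; Σt_2 = 34.4 km; Σ(ρt)_1 = 83.104171; Σ(ρt)_2 = 96.2501 (in km·g/cm³).
e = (31.81 − 34.4) − (83.104171 − 96.2501) / 3.33 = 1.36 km.

1.36 km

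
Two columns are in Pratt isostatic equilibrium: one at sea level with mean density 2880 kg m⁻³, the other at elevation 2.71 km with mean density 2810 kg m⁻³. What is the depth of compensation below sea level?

109 km

ρ_ref D = ρ (D + h) → D (ρ_ref − ρ) = ρ h.
D = ρ h/(ρ_ref − ρ) = 2810 × 2.71 km/(2880 − 2810) = 109 km.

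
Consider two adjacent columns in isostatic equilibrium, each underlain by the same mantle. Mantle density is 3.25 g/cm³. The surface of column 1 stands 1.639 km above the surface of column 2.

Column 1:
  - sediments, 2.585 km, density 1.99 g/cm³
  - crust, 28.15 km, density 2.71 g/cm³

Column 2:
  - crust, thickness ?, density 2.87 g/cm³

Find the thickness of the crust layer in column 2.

34.6 km

Take the compensation level at the base of the deeper column (depth z_c below the surface of column 1) and equate Σ ρ_i t_i down to z_c; mantle fills any gap and the z_c terms cancel.
Column 1: 2.585×1.99 + 28.15×2.71 + (z_c − 30.735)×3.25
Column 2: 1.639×0 + x×2.87 + (z_c − 1.639 − 0 − x)×3.25
The z_c×3.25 term appears on both sides and cancels. Collect the known terms of each column as K = Σ(ρt)_known − 3.25 × (depth of known layers): K_1 = 81.43065 − 3.25×30.735 = −18.4581; K_2 = 0 − 3.25×(1.639 + 0) = −5.32675.
Balance: K_1 = K_2 − x×(3.25 − 2.87), so x = (K_2 − K_1)/(3.25 − 2.87) = 13.1313/0.38 = 34.6 km.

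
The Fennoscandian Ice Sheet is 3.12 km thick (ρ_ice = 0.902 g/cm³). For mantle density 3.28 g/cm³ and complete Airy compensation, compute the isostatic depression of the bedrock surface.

0.858 km

Balancing pressure at the compensation depth: the ice load ρ_ice t is balanced by mantle displaced below, ρ_m s.
s = t ρ_ice / ρ_m = 3.12 km × 0.902/3.28 = 0.858 km.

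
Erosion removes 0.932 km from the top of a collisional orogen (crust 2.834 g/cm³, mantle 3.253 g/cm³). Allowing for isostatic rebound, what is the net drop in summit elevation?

0.12 km

Rebound u = e ρ_c/ρ_m = 0.932 km × 2.834/3.253 = 0.812 km.
Net surface drop = e − u = 0.932 km − 0.812 km = e (ρ_m − ρ_c)/ρ_m = 0.12 km.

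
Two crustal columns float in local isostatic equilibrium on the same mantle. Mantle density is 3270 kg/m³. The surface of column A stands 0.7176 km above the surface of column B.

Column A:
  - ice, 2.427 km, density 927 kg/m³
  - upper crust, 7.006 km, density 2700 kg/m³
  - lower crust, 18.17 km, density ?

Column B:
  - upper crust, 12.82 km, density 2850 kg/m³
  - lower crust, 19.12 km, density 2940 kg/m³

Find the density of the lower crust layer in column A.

3030 kg/m³

Take the compensation level at the base of the deeper column (depth z_c below the surface of column A) and equate Σ ρ_i t_i down to z_c; mantle fills any gap and the z_c terms cancel.
Column A: 2.427×927 + 7.006×2700 + 18.17×ρ + (z_c − 27.603)×3270
Column B: 0.7176×0 + 12.82×2850 + 19.12×2940 + (z_c − 0.7176 − 31.94)×3270
The z_c×3270 term appears on both sides and cancels. Collect the known terms of each column as K = Σ(ρt)_known − 3270 × (depth of known layers): K_A = 21166.029 − 3270×27.603 = −69095.781; K_B = 92749.8 − 3270×(0.7176 + 31.94) = −14040.552.
Balance: K_A + 18.17×ρ = K_B, so ρ = (K_B − K_A)/18.17 = 55055.2/18.17 = 3030 kg/m³.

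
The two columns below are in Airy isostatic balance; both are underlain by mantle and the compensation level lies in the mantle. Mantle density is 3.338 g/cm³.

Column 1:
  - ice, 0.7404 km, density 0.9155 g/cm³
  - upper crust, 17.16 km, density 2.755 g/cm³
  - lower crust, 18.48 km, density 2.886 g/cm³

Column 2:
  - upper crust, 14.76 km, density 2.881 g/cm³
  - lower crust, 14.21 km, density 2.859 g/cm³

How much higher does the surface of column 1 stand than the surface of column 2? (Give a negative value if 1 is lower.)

For any compensation level in the mantle, the mantle terms cancel and isostasy reduces to e = (Σt_1 − Σt_2) − (Σ(ρt)_1 − Σ(ρt)_2) / ρ_m.
Σt_1 = 36.3804 km; Σt_2 = 28.97 km; Σ(ρt)_1 = 101.286916; Σ(ρt)_2 = 83.14995 (in km·g/cm³).
e = (36.3804 − 28.97) − (101.286916 − 83.14995) / 3.338 = 1.98 km.

1.98 km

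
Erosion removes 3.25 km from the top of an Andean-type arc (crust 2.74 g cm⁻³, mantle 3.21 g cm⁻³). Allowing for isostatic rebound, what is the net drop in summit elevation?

0.476 km

Rebound u = e ρ_c/ρ_m = 3.25 km × 2.74/3.21 = 2.774 km.
Net surface drop = e − u = 3.25 km − 2.774 km = e (ρ_m − ρ_c)/ρ_m = 0.476 km.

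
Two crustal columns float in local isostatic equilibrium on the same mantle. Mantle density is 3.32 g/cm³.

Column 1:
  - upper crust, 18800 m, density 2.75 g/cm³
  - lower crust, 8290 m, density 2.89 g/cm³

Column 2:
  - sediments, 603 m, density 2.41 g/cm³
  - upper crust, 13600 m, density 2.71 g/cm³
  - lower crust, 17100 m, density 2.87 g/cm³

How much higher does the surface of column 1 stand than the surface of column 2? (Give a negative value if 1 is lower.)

−680 m

For any compensation level in the mantle, the mantle terms cancel and isostasy reduces to e = (Σt_1 − Σt_2) − (Σ(ρt)_1 − Σ(ρt)_2) / ρ_m.
Σt_1 = 27090 m; Σt_2 = 31303 m; Σ(ρt)_1 = 75658.1; Σ(ρt)_2 = 87386.23 (in m·g/cm³).
e = (27090 − 31303) − (75658.1 − 87386.23) / 3.32 = −680 m.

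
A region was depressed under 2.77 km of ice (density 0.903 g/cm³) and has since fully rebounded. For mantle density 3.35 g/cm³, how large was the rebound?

0.747 km

Removing the load lets mantle flow back in; uplift u satisfies ρ_ice t = ρ_m u.
u = t ρ_ice/ρ_m = 2.77 km × 0.903/3.35 = 0.747 km.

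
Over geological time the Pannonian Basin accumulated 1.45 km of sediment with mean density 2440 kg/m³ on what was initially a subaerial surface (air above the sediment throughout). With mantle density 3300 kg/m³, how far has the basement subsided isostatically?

1.07 km

Subaerial load: s = t ρ_sed / ρ_m = 1.45 km × 2440/3300 = 1.07 km.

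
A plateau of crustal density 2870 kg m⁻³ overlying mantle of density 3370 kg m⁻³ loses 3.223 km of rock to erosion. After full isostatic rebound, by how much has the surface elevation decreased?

Rebound u = e ρ_c/ρ_m = 3.223 km × 2870/3370 = 2.745 km.
Net surface drop = e − u = 3.223 km − 2.745 km = e (ρ_m − ρ_c)/ρ_m = 0.478 km.

0.478 km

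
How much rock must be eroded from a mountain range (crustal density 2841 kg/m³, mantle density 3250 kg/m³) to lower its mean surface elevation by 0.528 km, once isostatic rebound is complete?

Net drop Δ = e − u = e − e ρ_c/ρ_m = e (ρ_m − ρ_c)/ρ_m.
e = Δ ρ_m/(ρ_m − ρ_c) = 0.528 km × 3250/409 = 4.2 km.

4.2 km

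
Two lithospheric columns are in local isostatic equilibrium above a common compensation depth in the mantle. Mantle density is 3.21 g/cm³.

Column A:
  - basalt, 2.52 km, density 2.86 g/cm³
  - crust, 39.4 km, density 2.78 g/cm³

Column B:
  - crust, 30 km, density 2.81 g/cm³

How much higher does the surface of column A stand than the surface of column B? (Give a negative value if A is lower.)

For any compensation level in the mantle, the mantle terms cancel and isostasy reduces to e = (Σt_A − Σt_B) − (Σ(ρt)_A − Σ(ρt)_B) / ρ_m.
Σt_A = 41.92 km; Σt_B = 30 km; Σ(ρt)_A = 116.7392; Σ(ρt)_B = 84.3 (in km·g/cm³).
e = (41.92 − 30) − (116.7392 − 84.3) / 3.21 = 1.81 km.

1.81 km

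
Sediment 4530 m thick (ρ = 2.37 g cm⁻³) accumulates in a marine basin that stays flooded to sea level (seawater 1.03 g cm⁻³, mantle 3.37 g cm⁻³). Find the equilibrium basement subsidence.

Submarine loading: the sediment displaces seawater, and the subsidence is in turn flooded, so s (ρ_m − ρ_w) = t (ρ_sed − ρ_w).
s = 4530 m × (2.37 − 1.03) / (3.37 − 1.03) = 2590 m.

2590 m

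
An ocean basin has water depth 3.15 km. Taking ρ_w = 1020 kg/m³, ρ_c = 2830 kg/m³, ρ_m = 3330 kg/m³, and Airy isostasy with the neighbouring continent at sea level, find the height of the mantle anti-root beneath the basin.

By Archimedes' principle applied to the lithosphere: replacing crust with seawater at the top is compensated by replacing crust with mantle at the base: d (ρ_c − ρ_w) = a (ρ_m − ρ_c).
a = d (ρ_c − ρ_w)/(ρ_m − ρ_c) = 3.15 km × 1810/500 = 11.4 km.

11.4 km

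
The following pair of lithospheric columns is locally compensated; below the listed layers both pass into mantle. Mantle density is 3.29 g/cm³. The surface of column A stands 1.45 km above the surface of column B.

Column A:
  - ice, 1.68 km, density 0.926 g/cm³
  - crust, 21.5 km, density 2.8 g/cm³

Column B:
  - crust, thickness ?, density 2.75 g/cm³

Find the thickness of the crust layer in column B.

Take the compensation level at the base of the deeper column (depth z_c below the surface of column A) and equate Σ ρ_i t_i down to z_c; mantle fills any gap and the z_c terms cancel.
Column A: 1.68×0.926 + 21.5×2.8 + (z_c − 23.18)×3.29
Column B: 1.45×0 + x×2.75 + (z_c − 1.45 − 0 − x)×3.29
The z_c×3.29 term appears on both sides and cancels. Collect the known terms of each column as K = Σ(ρt)_known − 3.29 × (depth of known layers): K_A = 61.75568 − 3.29×23.18 = −14.50652; K_B = 0 − 3.29×(1.45 + 0) = −4.7705.
Balance: K_A = K_B − x×(3.29 − 2.75), so x = (K_B − K_A)/(3.29 − 2.75) = 9.73602/0.54 = 18 km.

18 km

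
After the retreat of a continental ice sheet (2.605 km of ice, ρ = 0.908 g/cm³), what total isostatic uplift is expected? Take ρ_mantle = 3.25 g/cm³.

Removing the load lets mantle flow back in; uplift u satisfies ρ_ice t = ρ_m u.
u = t ρ_ice/ρ_m = 2.605 km × 0.908/3.25 = 0.728 km.

0.728 km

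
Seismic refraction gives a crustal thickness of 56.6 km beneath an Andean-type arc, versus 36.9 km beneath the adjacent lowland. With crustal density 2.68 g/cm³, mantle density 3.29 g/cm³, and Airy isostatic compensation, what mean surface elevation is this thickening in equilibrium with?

Excess crust Δ = 56.6 km − 36.9 km = 19.7 km, split between elevation h and root r with h + r = Δ.
Airy balance ρ_c h = (ρ_m − ρ_c) r gives r = h ρ_c/(ρ_m − ρ_c), so h (1 + ρ_c/(ρ_m − ρ_c)) = Δ, i.e. h = Δ (ρ_m − ρ_c)/ρ_m.
h = 19.7 km × 0.61/3.29 = 3.65 km.

3.65 km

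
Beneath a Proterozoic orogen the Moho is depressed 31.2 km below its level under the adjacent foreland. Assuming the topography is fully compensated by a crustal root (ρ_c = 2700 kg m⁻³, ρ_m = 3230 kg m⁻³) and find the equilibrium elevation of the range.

6.12 km

Equating mass per unit area of the two columns: ρ_c h = (ρ_m − ρ_c) r.
h = r (ρ_m − ρ_c) / ρ_c = 31.2 km × (3230 − 2700) / 2700 = 6.12 km.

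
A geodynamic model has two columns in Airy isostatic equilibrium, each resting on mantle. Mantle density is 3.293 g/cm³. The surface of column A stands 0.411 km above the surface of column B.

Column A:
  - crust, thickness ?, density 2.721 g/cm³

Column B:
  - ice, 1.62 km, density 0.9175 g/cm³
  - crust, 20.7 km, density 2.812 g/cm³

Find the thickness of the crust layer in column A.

Take the compensation level at the base of the deeper column (depth z_c below the surface of column A) and equate Σ ρ_i t_i down to z_c; mantle fills any gap and the z_c terms cancel.
Column A: x×2.721 + (z_c − 0 − x)×3.293
Column B: 0.411×0 + 1.62×0.9175 + 20.7×2.812 + (z_c − 0.411 − 22.32)×3.293
The z_c×3.293 term appears on both sides and cancels. Collect the known terms of each column as K = Σ(ρt)_known − 3.293 × (depth of known layers): K_A = 0 − 3.293×0 = 0; K_B = 59.69475 − 3.293×(0.411 + 22.32) = −15.158433.
Balance: K_A − x×(3.293 − 2.721) = K_B, so x = (K_A − K_B)/(3.293 − 2.721) = 15.1584/0.572 = 26.5 km.

26.5 km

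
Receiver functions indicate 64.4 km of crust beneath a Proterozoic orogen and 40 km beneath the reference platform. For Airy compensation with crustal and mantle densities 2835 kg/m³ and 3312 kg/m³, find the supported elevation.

Excess crust Δ = 64.4 km − 40 km = 24.4 km, split between elevation h and root r with h + r = Δ.
Airy balance ρ_c h = (ρ_m − ρ_c) r gives r = h ρ_c/(ρ_m − ρ_c), so h (1 + ρ_c/(ρ_m − ρ_c)) = Δ, i.e. h = Δ (ρ_m − ρ_c)/ρ_m.
h = 24.4 km × 477/3312 = 3.51 km.

3.51 km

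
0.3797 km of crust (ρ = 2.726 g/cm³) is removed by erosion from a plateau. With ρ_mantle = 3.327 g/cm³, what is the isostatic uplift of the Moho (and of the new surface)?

0.311 km

Unloading: uplift u = e ρ_c/ρ_m = 0.3797 km × 2.726/3.327 = 0.311 km.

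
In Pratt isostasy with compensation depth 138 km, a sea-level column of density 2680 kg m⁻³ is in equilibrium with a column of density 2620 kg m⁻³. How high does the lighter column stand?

3.16 km

ρ_ref D = ρ (D + h) → h = D (ρ_ref − ρ)/ρ.
h = 138 km × (2680 − 2620)/2620 = 3.16 km.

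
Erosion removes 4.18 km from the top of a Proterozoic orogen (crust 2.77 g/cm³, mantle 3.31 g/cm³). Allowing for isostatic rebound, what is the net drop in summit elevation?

0.682 km

Rebound u = e ρ_c/ρ_m = 4.18 km × 2.77/3.31 = 3.498 km.
Net surface drop = e − u = 4.18 km − 3.498 km = e (ρ_m − ρ_c)/ρ_m = 0.682 km.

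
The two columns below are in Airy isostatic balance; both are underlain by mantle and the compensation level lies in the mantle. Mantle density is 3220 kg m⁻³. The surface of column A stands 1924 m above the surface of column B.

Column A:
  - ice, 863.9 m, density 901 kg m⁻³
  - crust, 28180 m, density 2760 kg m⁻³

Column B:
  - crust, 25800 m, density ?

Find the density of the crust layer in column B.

Take the compensation level at the base of the deeper column (depth z_c below the surface of column A) and equate Σ ρ_i t_i down to z_c; mantle fills any gap and the z_c terms cancel.
Column A: 863.9×901 + 28180×2760 + (z_c − 29043.9)×3220
Column B: 1924×0 + 25800×ρ + (z_c − 1924 − 25800)×3220
The z_c×3220 term appears on both sides and cancels. Collect the known terms of each column as K = Σ(ρt)_known − 3220 × (depth of known layers): K_A = 78555173.9 − 3220×29043.9 = −14966184.1; K_B = 0 − 3220×(1924 + 25800) = −89271280.
Balance: K_A = K_B + 25800×ρ, so ρ = (K_A − K_B)/25800 = 74305100/25800 = 2880 kg m⁻³.

2880 kg m⁻³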